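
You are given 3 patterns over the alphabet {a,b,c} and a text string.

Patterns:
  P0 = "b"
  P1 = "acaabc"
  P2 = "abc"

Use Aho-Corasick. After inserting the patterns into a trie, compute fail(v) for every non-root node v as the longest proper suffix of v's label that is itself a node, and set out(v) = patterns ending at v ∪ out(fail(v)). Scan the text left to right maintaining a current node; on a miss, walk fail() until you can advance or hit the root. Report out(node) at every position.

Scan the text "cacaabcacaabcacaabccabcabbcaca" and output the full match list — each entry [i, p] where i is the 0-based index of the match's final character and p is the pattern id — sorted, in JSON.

Build automaton:
Trie nodes:
  n0 'ε': a→2 b→1
  n1 'b': ·  [P0 ends]
  n2 'a': b→8 c→3
  n3 'ac': a→4
  n4 'aca': a→5
  n5 'acaa': b→6
  n6 'acaab': c→7
  n7 'acaabc': ·  [P1 ends]
  n8 'ab': c→9
  n9 'abc': ·  [P2 ends]

Failure links (BFS by depth):
  fail(1) 'b': from fail(0)=0 chase 'b': 0 ⇒ 0;  out={0}∪out(0)={0}
  fail(2) 'a': from fail(0)=0 chase 'a': 0 ⇒ 0;  out=∅∪out(0)=∅
  fail(3) 'ac': from fail(2)=0 chase 'c': 0 ⇒ 0;  out=∅∪out(0)=∅
  fail(8) 'ab': from fail(2)=0 chase 'b': 0 ⇒ 1;  out=∅∪out(1)={0}
  fail(4) 'aca': from fail(3)=0 chase 'a': 0 ⇒ 2;  out=∅∪out(2)=∅
  fail(9) 'abc': from fail(8)=1 chase 'c': 1→0 ⇒ 0;  out={2}∪out(0)={2}
  fail(5) 'acaa': from fail(4)=2 chase 'a': 2→0 ⇒ 2;  out=∅∪out(2)=∅
  fail(6) 'acaab': from fail(5)=2 chase 'b': 2 ⇒ 8;  out=∅∪out(8)={0}
  fail(7) 'acaabc': from fail(6)=8 chase 'c': 8 ⇒ 9;  out={1}∪out(9)={1,2}

Run:
[0] read 'c'  n0⇒n0
[1] read 'a'  n0⇒n2
[2] read 'c'  n2⇒n3
[3] read 'a'  n3⇒n4
[4] read 'a'  n4⇒n5
[5] read 'b'  n5⇒n6  ** P0@[5:5]
[6] read 'c'  n6⇒n7  ** P1@[1:6],P2@[4:6]
[7] read 'a'  n7⇒n2 (fail-walked)
[8] read 'c'  n2⇒n3
[9] read 'a'  n3⇒n4
[10] read 'a'  n4⇒n5
[11] read 'b'  n5⇒n6  ** P0@[11:11]
[12] read 'c'  n6⇒n7  ** P1@[7:12],P2@[10:12]
[13] read 'a'  n7⇒n2 (fail-walked)
[14] read 'c'  n2⇒n3
[15] read 'a'  n3⇒n4
[16] read 'a'  n4⇒n5
[17] read 'b'  n5⇒n6  ** P0@[17:17]
[18] read 'c'  n6⇒n7  ** P1@[13:18],P2@[16:18]
[19] read 'c'  n7⇒n0 (fail-walked)
[20] read 'a'  n0⇒n2
[21] read 'b'  n2⇒n8  ** P0@[21:21]
[22] read 'c'  n8⇒n9  ** P2@[20:22]
[23] read 'a'  n9⇒n2 (fail-walked)
[24] read 'b'  n2⇒n8  ** P0@[24:24]
[25] read 'b'  n8⇒n1 (fail-walked)  ** P0@[25:25]
[26] read 'c'  n1⇒n0 (fail-walked)
[27] read 'a'  n0⇒n2
[28] read 'c'  n2⇒n3
[29] read 'a'  n3⇒n4

Matches: [[5,0],[6,1],[6,2],[11,0],[12,1],[12,2],[17,0],[18,1],[18,2],[21,0],[22,2],[24,0],[25,0]]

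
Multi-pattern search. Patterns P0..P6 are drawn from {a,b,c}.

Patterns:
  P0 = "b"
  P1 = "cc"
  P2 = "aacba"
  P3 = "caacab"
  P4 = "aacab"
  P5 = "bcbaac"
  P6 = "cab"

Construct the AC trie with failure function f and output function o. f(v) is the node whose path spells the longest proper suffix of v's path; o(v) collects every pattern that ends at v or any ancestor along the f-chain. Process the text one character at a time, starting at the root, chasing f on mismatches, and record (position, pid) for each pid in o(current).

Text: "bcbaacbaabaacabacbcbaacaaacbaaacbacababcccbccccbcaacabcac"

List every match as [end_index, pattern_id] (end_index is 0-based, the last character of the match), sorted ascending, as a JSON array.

Build automaton:
Trie (insert patterns):
  0='ε' goto a→4 b→1 c→2
  1='b' goto c→16  [P0 ends]
  2='c' goto a→9 c→3
  3='cc' goto ·  [P1 ends]
  4='a' goto a→5
  5='aa' goto c→6
  6='aac' goto a→14 b→7
  7='aacb' goto a→8
  8='aacba' goto ·  [P2 ends]
  9='ca' goto a→10 b→21
  10='caa' goto c→11
  11='caac' goto a→12
  12='caaca' goto b→13
  13='caacab' goto ·  [P3 ends]
  14='aaca' goto b→15
  15='aacab' goto ·  [P4 ends]
  16='bc' goto b→17
  17='bcb' goto a→18
  18='bcba' goto a→19
  19='bcbaa' goto c→20
  20='bcbaac' goto ·  [P5 ends]
  21='cab' goto ·  [P6 ends]

BFS fail/out derivation:
  fail(1) 'b': from fail(0)=0 chase 'b': 0 ⇒ 0;  out={0}∪out(0)={0}
  fail(2) 'c': from fail(0)=0 chase 'c': 0 ⇒ 0;  out=∅∪out(0)=∅
  fail(4) 'a': from fail(0)=0 chase 'a': 0 ⇒ 0;  out=∅∪out(0)=∅
  fail(3) 'cc': from fail(2)=0 chase 'c': 0 ⇒ 2;  out={1}∪out(2)={1}
  fail(5) 'aa': from fail(4)=0 chase 'a': 0 ⇒ 4;  out=∅∪out(4)=∅
  fail(9) 'ca': from fail(2)=0 chase 'a': 0 ⇒ 4;  out=∅∪out(4)=∅
  fail(16) 'bc': from fail(1)=0 chase 'c': 0 ⇒ 2;  out=∅∪out(2)=∅
  fail(6) 'aac': from fail(5)=4 chase 'c': 4→0 ⇒ 2;  out=∅∪out(2)=∅
  fail(10) 'caa': from fail(9)=4 chase 'a': 4 ⇒ 5;  out=∅∪out(5)=∅
  fail(17) 'bcb': from fail(16)=2 chase 'b': 2→0 ⇒ 1;  out=∅∪out(1)={0}
  fail(21) 'cab': from fail(9)=4 chase 'b': 4→0 ⇒ 1;  out={6}∪out(1)={0,6}
  fail(7) 'aacb': from fail(6)=2 chase 'b': 2→0 ⇒ 1;  out=∅∪out(1)={0}
  fail(11) 'caac': from fail(10)=5 chase 'c': 5 ⇒ 6;  out=∅∪out(6)=∅
  fail(14) 'aaca': from fail(6)=2 chase 'a': 2 ⇒ 9;  out=∅∪out(9)=∅
  fail(18) 'bcba': from fail(17)=1 chase 'a': 1→0 ⇒ 4;  out=∅∪out(4)=∅
  fail(8) 'aacba': from fail(7)=1 chase 'a': 1→0 ⇒ 4;  out={2}∪out(4)={2}
  fail(12) 'caaca': from fail(11)=6 chase 'a': 6 ⇒ 14;  out=∅∪out(14)=∅
  fail(15) 'aacab': from fail(14)=9 chase 'b': 9 ⇒ 21;  out={4}∪out(21)={0,4,6}
  fail(19) 'bcbaa': from fail(18)=4 chase 'a': 4 ⇒ 5;  out=∅∪out(5)=∅
  fail(13) 'caacab': from fail(12)=14 chase 'b': 14 ⇒ 15;  out={3}∪out(15)={0,3,4,6}
  fail(20) 'bcbaac': from fail(19)=5 chase 'c': 5 ⇒ 6;  out={5}∪out(6)={5}

Scan:
[0] read 'b'  n0⇒n1  emit P0@[0:0]
[1] read 'c'  n1⇒n16
[2] read 'b'  n16⇒n17  emit P0@[2:2]
[3] read 'a'  n17⇒n18
[4] read 'a'  n18⇒n19
[5] read 'c'  n19⇒n20  emit P5@[0:5]
[6] read 'b'  n20⇒n7 (via fail)  emit P0@[6:6]
[7] read 'a'  n7⇒n8  emit P2@[3:7]
[8] read 'a'  n8⇒n5 (via fail)
[9] read 'b'  n5⇒n1 (via fail)  emit P0@[9:9]
[10] read 'a'  n1⇒n4 (via fail)
[11] read 'a'  n4⇒n5
[12] read 'c'  n5⇒n6
[13] read 'a'  n6⇒n14
[14] read 'b'  n14⇒n15  emit P0@[14:14],P4@[10:14],P6@[12:14]
[15] read 'a'  n15⇒n4 (via fail)
[16] read 'c'  n4⇒n2 (via fail)
[17] read 'b'  n2⇒n1 (via fail)  emit P0@[17:17]
[18] read 'c'  n1⇒n16
[19] read 'b'  n16⇒n17  emit P0@[19:19]
[20] read 'a'  n17⇒n18
[21] read 'a'  n18⇒n19
[22] read 'c'  n19⇒n20  emit P5@[17:22]
[23] read 'a'  n20⇒n14 (via fail)
[24] read 'a'  n14⇒n10 (via fail)
[25] read 'a'  n10⇒n5 (via fail)
[26] read 'c'  n5⇒n6
[27] read 'b'  n6⇒n7  emit P0@[27:27]
[28] read 'a'  n7⇒n8  emit P2@[24:28]
[29] read 'a'  n8⇒n5 (via fail)
[30] read 'a'  n5⇒n5 (via fail)
[31] read 'c'  n5⇒n6
[32] read 'b'  n6⇒n7  emit P0@[32:32]
[33] read 'a'  n7⇒n8  emit P2@[29:33]
[34] read 'c'  n8⇒n2 (via fail)
[35] read 'a'  n2⇒n9
[36] read 'b'  n9⇒n21  emit P0@[36:36],P6@[34:36]
[37] read 'a'  n21⇒n4 (via fail)
[38] read 'b'  n4⇒n1 (via fail)  emit P0@[38:38]
[39] read 'c'  n1⇒n16
[40] read 'c'  n16⇒n3 (via fail)  emit P1@[39:40]
[41] read 'c'  n3⇒n3 (via fail)  emit P1@[40:41]
[42] read 'b'  n3⇒n1 (via fail)  emit P0@[42:42]
[43] read 'c'  n1⇒n16
[44] read 'c'  n16⇒n3 (via fail)  emit P1@[43:44]
[45] read 'c'  n3⇒n3 (via fail)  emit P1@[44:45]
[46] read 'c'  n3⇒n3 (via fail)  emit P1@[45:46]
[47] read 'b'  n3⇒n1 (via fail)  emit P0@[47:47]
[48] read 'c'  n1⇒n16
[49] read 'a'  n16⇒n9 (via fail)
[50] read 'a'  n9⇒n10
[51] read 'c'  n10⇒n11
[52] read 'a'  n11⇒n12
[53] read 'b'  n12⇒n13  emit P0@[53:53],P3@[48:53],P4@[49:53],P6@[51:53]
[54] read 'c'  n13⇒n16 (via fail)
[55] read 'a'  n16⇒n9 (via fail)
[56] read 'c'  n9⇒n2 (via fail)

All matches (sorted): [[0,0],[2,0],[5,5],[6,0],[7,2],[9,0],[14,0],[14,4],[14,6],[17,0],[19,0],[22,5],[27,0],[28,2],[32,0],[33,2],[36,0],[36,6],[38,0],[40,1],[41,1],[42,0],[44,1],[45,1],[46,1],[47,0],[53,0],[53,3],[53,4],[53,6]]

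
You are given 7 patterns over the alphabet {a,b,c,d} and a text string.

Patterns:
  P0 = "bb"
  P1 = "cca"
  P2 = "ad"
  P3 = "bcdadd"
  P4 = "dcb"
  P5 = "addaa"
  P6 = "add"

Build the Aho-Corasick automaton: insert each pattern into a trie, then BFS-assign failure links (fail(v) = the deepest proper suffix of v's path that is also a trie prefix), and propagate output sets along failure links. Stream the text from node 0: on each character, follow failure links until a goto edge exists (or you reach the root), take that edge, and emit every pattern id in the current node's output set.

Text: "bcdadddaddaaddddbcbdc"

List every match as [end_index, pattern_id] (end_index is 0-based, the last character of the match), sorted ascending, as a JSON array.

Construct AC machine:
Trie nodes:
  n0 'ε': a→6 b→1 c→3 d→13
  n1 'b': b→2 c→8
  n2 'bb': ·  [P0 ends]
  n3 'c': c→4
  n4 'cc': a→5
  n5 'cca': ·  [P1 ends]
  n6 'a': d→7
  n7 'ad': d→16  [P2 ends]
  n8 'bc': d→9
  n9 'bcd': a→10
  n10 'bcda': d→11
  n11 'bcdad': d→12
  n12 'bcdadd': ·  [P3 ends]
  n13 'd': c→14
  n14 'dc': b→15
  n15 'dcb': ·  [P4 ends]
  n16 'add': a→17  [P6 ends]
  n17 'adda': a→18
  n18 'addaa': ·  [P5 ends]

BFS fail/out derivation:
  fail(1) 'b': from fail(0)=0 chase 'b': 0 ⇒ 0;  out=∅∪out(0)=∅
  fail(3) 'c': from fail(0)=0 chase 'c': 0 ⇒ 0;  out=∅∪out(0)=∅
  fail(6) 'a': from fail(0)=0 chase 'a': 0 ⇒ 0;  out=∅∪out(0)=∅
  fail(13) 'd': from fail(0)=0 chase 'd': 0 ⇒ 0;  out=∅∪out(0)=∅
  fail(2) 'bb': from fail(1)=0 chase 'b': 0 ⇒ 1;  out={0}∪out(1)={0}
  fail(4) 'cc': from fail(3)=0 chase 'c': 0 ⇒ 3;  out=∅∪out(3)=∅
  fail(7) 'ad': from fail(6)=0 chase 'd': 0 ⇒ 13;  out={2}∪out(13)={2}
  fail(8) 'bc': from fail(1)=0 chase 'c': 0 ⇒ 3;  out=∅∪out(3)=∅
  fail(14) 'dc': from fail(13)=0 chase 'c': 0 ⇒ 3;  out=∅∪out(3)=∅
  fail(5) 'cca': from fail(4)=3 chase 'a': 3→0 ⇒ 6;  out={1}∪out(6)={1}
  fail(9) 'bcd': from fail(8)=3 chase 'd': 3→0 ⇒ 13;  out=∅∪out(13)=∅
  fail(15) 'dcb': from fail(14)=3 chase 'b': 3→0 ⇒ 1;  out={4}∪out(1)={4}
  fail(16) 'add': from fail(7)=13 chase 'd': 13→0 ⇒ 13;  out={6}∪out(13)={6}
  fail(10) 'bcda': from fail(9)=13 chase 'a': 13→0 ⇒ 6;  out=∅∪out(6)=∅
  fail(17) 'adda': from fail(16)=13 chase 'a': 13→0 ⇒ 6;  out=∅∪out(6)=∅
  fail(11) 'bcdad': from fail(10)=6 chase 'd': 6 ⇒ 7;  out=∅∪out(7)={2}
  fail(18) 'addaa': from fail(17)=6 chase 'a': 6→0 ⇒ 6;  out={5}∪out(6)={5}
  fail(12) 'bcdadd': from fail(11)=7 chase 'd': 7 ⇒ 16;  out={3}∪out(16)={3,6}

Text stream:
[0] read 'b'  n0⇒n1
[1] read 'c'  n1⇒n8
[2] read 'd'  n8⇒n9
[3] read 'a'  n9⇒n10
[4] read 'd'  n10⇒n11  → match P2@[3:4]
[5] read 'd'  n11⇒n12  → match P3@[0:5],P6@[3:5]
[6] read 'd'  n12⇒n13 (via fail)
[7] read 'a'  n13⇒n6 (via fail)
[8] read 'd'  n6⇒n7  → match P2@[7:8]
[9] read 'd'  n7⇒n16  → match P6@[7:9]
[10] read 'a'  n16⇒n17
[11] read 'a'  n17⇒n18  → match P5@[7:11]
[12] read 'd'  n18⇒n7 (via fail)  → match P2@[11:12]
[13] read 'd'  n7⇒n16  → match P6@[11:13]
[14] read 'd'  n16⇒n13 (via fail)
[15] read 'd'  n13⇒n13 (via fail)
[16] read 'b'  n13⇒n1 (via fail)
[17] read 'c'  n1⇒n8
[18] read 'b'  n8⇒n1 (via fail)
[19] read 'd'  n1⇒n13 (via fail)
[20] read 'c'  n13⇒n14

Matches: [[4,2],[5,3],[5,6],[8,2],[9,6],[11,5],[12,2],[13,6]]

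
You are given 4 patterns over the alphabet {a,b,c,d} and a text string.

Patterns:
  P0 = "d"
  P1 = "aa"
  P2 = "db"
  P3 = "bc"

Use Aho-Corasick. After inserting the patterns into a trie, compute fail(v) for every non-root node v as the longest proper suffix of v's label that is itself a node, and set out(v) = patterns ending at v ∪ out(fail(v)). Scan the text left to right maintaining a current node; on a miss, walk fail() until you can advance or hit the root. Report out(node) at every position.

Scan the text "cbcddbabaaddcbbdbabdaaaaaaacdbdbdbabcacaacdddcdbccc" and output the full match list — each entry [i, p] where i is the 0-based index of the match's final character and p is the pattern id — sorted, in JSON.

Construct AC machine:
Trie (insert patterns):
  0='ε' goto a→2 b→5 d→1
  1='d' goto b→4  [P0 ends]
  2='a' goto a→3
  3='aa' goto ·  [P1 ends]
  4='db' goto ·  [P2 ends]
  5='b' goto c→6
  6='bc' goto ·  [P3 ends]

BFS fail/out derivation:
  fail(1) 'd': from fail(0)=0 chase 'd': 0 ⇒ 0;  out={0}∪out(0)={0}
  fail(2) 'a': from fail(0)=0 chase 'a': 0 ⇒ 0;  out=∅∪out(0)=∅
  fail(5) 'b': from fail(0)=0 chase 'b': 0 ⇒ 0;  out=∅∪out(0)=∅
  fail(3) 'aa': from fail(2)=0 chase 'a': 0 ⇒ 2;  out={1}∪out(2)={1}
  fail(4) 'db': from fail(1)=0 chase 'b': 0 ⇒ 5;  out={2}∪out(5)={2}
  fail(6) 'bc': from fail(5)=0 chase 'c': 0 ⇒ 0;  out={3}∪out(0)={3}

Text stream:
i=0 'c': node 0→0
i=1 'b': node 0→5
i=2 'c': node 5→6  ** P3@[1:2]
i=3 'd': node 6→1 (fail-walked)  ** P0@[3:3]
i=4 'd': node 1→1 (fail-walked)  ** P0@[4:4]
i=5 'b': node 1→4  ** P2@[4:5]
i=6 'a': node 4→2 (fail-walked)
i=7 'b': node 2→5 (fail-walked)
i=8 'a': node 5→2 (fail-walked)
i=9 'a': node 2→3  ** P1@[8:9]
i=10 'd': node 3→1 (fail-walked)  ** P0@[10:10]
i=11 'd': node 1→1 (fail-walked)  ** P0@[11:11]
i=12 'c': node 1→0 (fail-walked)
i=13 'b': node 0→5
i=14 'b': node 5→5 (fail-walked)
i=15 'd': node 5→1 (fail-walked)  ** P0@[15:15]
i=16 'b': node 1→4  ** P2@[15:16]
i=17 'a': node 4→2 (fail-walked)
i=18 'b': node 2→5 (fail-walked)
i=19 'd': node 5→1 (fail-walked)  ** P0@[19:19]
i=20 'a': node 1→2 (fail-walked)
i=21 'a': node 2→3  ** P1@[20:21]
i=22 'a': node 3→3 (fail-walked)  ** P1@[21:22]
i=23 'a': node 3→3 (fail-walked)  ** P1@[22:23]
i=24 'a': node 3→3 (fail-walked)  ** P1@[23:24]
i=25 'a': node 3→3 (fail-walked)  ** P1@[24:25]
i=26 'a': node 3→3 (fail-walked)  ** P1@[25:26]
i=27 'c': node 3→0 (fail-walked)
i=28 'd': node 0→1  ** P0@[28:28]
i=29 'b': node 1→4  ** P2@[28:29]
i=30 'd': node 4→1 (fail-walked)  ** P0@[30:30]
i=31 'b': node 1→4  ** P2@[30:31]
i=32 'd': node 4→1 (fail-walked)  ** P0@[32:32]
i=33 'b': node 1→4  ** P2@[32:33]
i=34 'a': node 4→2 (fail-walked)
i=35 'b': node 2→5 (fail-walked)
i=36 'c': node 5→6  ** P3@[35:36]
i=37 'a': node 6→2 (fail-walked)
i=38 'c': node 2→0 (fail-walked)
i=39 'a': node 0→2
i=40 'a': node 2→3  ** P1@[39:40]
i=41 'c': node 3→0 (fail-walked)
i=42 'd': node 0→1  ** P0@[42:42]
i=43 'd': node 1→1 (fail-walked)  ** P0@[43:43]
i=44 'd': node 1→1 (fail-walked)  ** P0@[44:44]
i=45 'c': node 1→0 (fail-walked)
i=46 'd': node 0→1  ** P0@[46:46]
i=47 'b': node 1→4  ** P2@[46:47]
i=48 'c': node 4→6 (fail-walked)  ** P3@[47:48]
i=49 'c': node 6→0 (fail-walked)
i=50 'c': node 0→0

All matches (sorted): [[2,3],[3,0],[4,0],[5,2],[9,1],[10,0],[11,0],[15,0],[16,2],[19,0],[21,1],[22,1],[23,1],[24,1],[25,1],[26,1],[28,0],[29,2],[30,0],[31,2],[32,0],[33,2],[36,3],[40,1],[42,0],[43,0],[44,0],[46,0],[47,2],[48,3]]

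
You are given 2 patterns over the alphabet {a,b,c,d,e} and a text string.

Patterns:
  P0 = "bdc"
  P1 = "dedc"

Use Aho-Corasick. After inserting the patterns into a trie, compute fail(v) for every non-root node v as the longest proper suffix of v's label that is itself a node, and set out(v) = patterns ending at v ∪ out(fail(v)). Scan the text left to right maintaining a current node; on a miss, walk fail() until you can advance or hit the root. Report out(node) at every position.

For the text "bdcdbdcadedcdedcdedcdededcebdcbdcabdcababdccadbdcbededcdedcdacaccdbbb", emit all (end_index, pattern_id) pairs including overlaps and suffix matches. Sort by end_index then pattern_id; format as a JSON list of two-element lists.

Build automaton:
Trie (insert patterns):
  n0 'ε': b→1 d→4
  n1 'b': d→2
  n2 'bd': c→3
  n3 'bdc': ·  [P0 ends]
  n4 'd': e→5
  n5 'de': d→6
  n6 'ded': c→7
  n7 'dedc': ·  [P1 ends]

Failure links (BFS by depth):
  fail(1) 'b': from fail(0)=0 chase 'b': 0 ⇒ 0;  out=∅∪out(0)=∅
  fail(4) 'd': from fail(0)=0 chase 'd': 0 ⇒ 0;  out=∅∪out(0)=∅
  fail(2) 'bd': from fail(1)=0 chase 'd': 0 ⇒ 4;  out=∅∪out(4)=∅
  fail(5) 'de': from fail(4)=0 chase 'e': 0 ⇒ 0;  out=∅∪out(0)=∅
  fail(3) 'bdc': from fail(2)=4 chase 'c': 4→0 ⇒ 0;  out={0}∪out(0)={0}
  fail(6) 'ded': from fail(5)=0 chase 'd': 0 ⇒ 4;  out=∅∪out(4)=∅
  fail(7) 'dedc': from fail(6)=4 chase 'c': 4→0 ⇒ 0;  out={1}∪out(0)={1}

Run:
pos 0 'b': at 1
pos 1 'd': at 2
pos 2 'c': at 3  → match P0@[0:2]
pos 3 'd': at 4 ·f
pos 4 'b': at 1 ·f
pos 5 'd': at 2
pos 6 'c': at 3  → match P0@[4:6]
pos 7 'a': at 0 ·f
pos 8 'd': at 4
pos 9 'e': at 5
pos 10 'd': at 6
pos 11 'c': at 7  → match P1@[8:11]
pos 12 'd': at 4 ·f
pos 13 'e': at 5
pos 14 'd': at 6
pos 15 'c': at 7  → match P1@[12:15]
pos 16 'd': at 4 ·f
pos 17 'e': at 5
pos 18 'd': at 6
pos 19 'c': at 7  → match P1@[16:19]
pos 20 'd': at 4 ·f
pos 21 'e': at 5
pos 22 'd': at 6
pos 23 'e': at 5 ·f
pos 24 'd': at 6
pos 25 'c': at 7  → match P1@[22:25]
pos 26 'e': at 0 ·f
pos 27 'b': at 1
pos 28 'd': at 2
pos 29 'c': at 3  → match P0@[27:29]
pos 30 'b': at 1 ·f
pos 31 'd': at 2
pos 32 'c': at 3  → match P0@[30:32]
pos 33 'a': at 0 ·f
pos 34 'b': at 1
pos 35 'd': at 2
pos 36 'c': at 3  → match P0@[34:36]
pos 37 'a': at 0 ·f
pos 38 'b': at 1
pos 39 'a': at 0 ·f
pos 40 'b': at 1
pos 41 'd': at 2
pos 42 'c': at 3  → match P0@[40:42]
pos 43 'c': at 0 ·f
pos 44 'a': at 0
pos 45 'd': at 4
pos 46 'b': at 1 ·f
pos 47 'd': at 2
pos 48 'c': at 3  → match P0@[46:48]
pos 49 'b': at 1 ·f
pos 50 'e': at 0 ·f
pos 51 'd': at 4
pos 52 'e': at 5
pos 53 'd': at 6
pos 54 'c': at 7  → match P1@[51:54]
pos 55 'd': at 4 ·f
pos 56 'e': at 5
pos 57 'd': at 6
pos 58 'c': at 7  → match P1@[55:58]
pos 59 'd': at 4 ·f
pos 60 'a': at 0 ·f
pos 61 'c': at 0
pos 62 'a': at 0
pos 63 'c': at 0
pos 64 'c': at 0
pos 65 'd': at 4
pos 66 'b': at 1 ·f
pos 67 'b': at 1 ·f
pos 68 'b': at 1 ·f

All matches (sorted): [[2,0],[6,0],[11,1],[15,1],[19,1],[25,1],[29,0],[32,0],[36,0],[42,0],[48,0],[54,1],[58,1]]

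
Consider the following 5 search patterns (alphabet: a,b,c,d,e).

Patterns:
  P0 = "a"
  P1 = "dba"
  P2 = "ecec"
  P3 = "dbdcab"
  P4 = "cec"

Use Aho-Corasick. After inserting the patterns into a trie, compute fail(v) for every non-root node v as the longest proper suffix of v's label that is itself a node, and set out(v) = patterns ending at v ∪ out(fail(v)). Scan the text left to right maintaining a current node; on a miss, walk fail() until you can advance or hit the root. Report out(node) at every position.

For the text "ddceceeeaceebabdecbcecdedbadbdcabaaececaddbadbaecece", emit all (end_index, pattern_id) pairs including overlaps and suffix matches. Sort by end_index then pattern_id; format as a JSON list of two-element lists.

Build:
Trie (insert patterns):
  0='ε' goto a→1 c→13 d→2 e→5
  1='a' goto ·  [P0 ends]
  2='d' goto b→3
  3='db' goto a→4 d→9
  4='dba' goto ·  [P1 ends]
  5='e' goto c→6
  6='ec' goto e→7
  7='ece' goto c→8
  8='ecec' goto ·  [P2 ends]
  9='dbd' goto c→10
  10='dbdc' goto a→11
  11='dbdca' goto b→12
  12='dbdcab' goto ·  [P3 ends]
  13='c' goto e→14
  14='ce' goto c→15
  15='cec' goto ·  [P4 ends]

Failure links (BFS by depth):
  fail(1) 'a': from fail(0)=0 chase 'a': 0 ⇒ 0;  out={0}∪out(0)={0}
  fail(2) 'd': from fail(0)=0 chase 'd': 0 ⇒ 0;  out=∅∪out(0)=∅
  fail(5) 'e': from fail(0)=0 chase 'e': 0 ⇒ 0;  out=∅∪out(0)=∅
  fail(13) 'c': from fail(0)=0 chase 'c': 0 ⇒ 0;  out=∅∪out(0)=∅
  fail(3) 'db': from fail(2)=0 chase 'b': 0 ⇒ 0;  out=∅∪out(0)=∅
  fail(6) 'ec': from fail(5)=0 chase 'c': 0 ⇒ 13;  out=∅∪out(13)=∅
  fail(14) 'ce': from fail(13)=0 chase 'e': 0 ⇒ 5;  out=∅∪out(5)=∅
  fail(4) 'dba': from fail(3)=0 chase 'a': 0 ⇒ 1;  out={1}∪out(1)={0,1}
  fail(7) 'ece': from fail(6)=13 chase 'e': 13 ⇒ 14;  out=∅∪out(14)=∅
  fail(9) 'dbd': from fail(3)=0 chase 'd': 0 ⇒ 2;  out=∅∪out(2)=∅
  fail(15) 'cec': from fail(14)=5 chase 'c': 5 ⇒ 6;  out={4}∪out(6)={4}
  fail(8) 'ecec': from fail(7)=14 chase 'c': 14 ⇒ 15;  out={2}∪out(15)={2,4}
  fail(10) 'dbdc': from fail(9)=2 chase 'c': 2→0 ⇒ 13;  out=∅∪out(13)=∅
  fail(11) 'dbdca': from fail(10)=13 chase 'a': 13→0 ⇒ 1;  out=∅∪out(1)={0}
  fail(12) 'dbdcab': from fail(11)=1 chase 'b': 1→0 ⇒ 0;  out={3}∪out(0)={3}

Run:
i=0 'd': node 0→2
i=1 'd': node 2→2 ·f
i=2 'c': node 2→13 ·f
i=3 'e': node 13→14
i=4 'c': node 14→15  emit P4@[2:4]
i=5 'e': node 15→7 ·f
i=6 'e': node 7→5 ·f
i=7 'e': node 5→5 ·f
i=8 'a': node 5→1 ·f  emit P0@[8:8]
i=9 'c': node 1→13 ·f
i=10 'e': node 13→14
i=11 'e': node 14→5 ·f
i=12 'b': node 5→0 ·f
i=13 'a': node 0→1  emit P0@[13:13]
i=14 'b': node 1→0 ·f
i=15 'd': node 0→2
i=16 'e': node 2→5 ·f
i=17 'c': node 5→6
i=18 'b': node 6→0 ·f
i=19 'c': node 0→13
i=20 'e': node 13→14
i=21 'c': node 14→15  emit P4@[19:21]
i=22 'd': node 15→2 ·f
i=23 'e': node 2→5 ·f
i=24 'd': node 5→2 ·f
i=25 'b': node 2→3
i=26 'a': node 3→4  emit P0@[26:26],P1@[24:26]
i=27 'd': node 4→2 ·f
i=28 'b': node 2→3
i=29 'd': node 3→9
i=30 'c': node 9→10
i=31 'a': node 10→11  emit P0@[31:31]
i=32 'b': node 11→12  emit P3@[27:32]
i=33 'a': node 12→1 ·f  emit P0@[33:33]
i=34 'a': node 1→1 ·f  emit P0@[34:34]
i=35 'e': node 1→5 ·f
i=36 'c': node 5→6
i=37 'e': node 6→7
i=38 'c': node 7→8  emit P2@[35:38],P4@[36:38]
i=39 'a': node 8→1 ·f  emit P0@[39:39]
i=40 'd': node 1→2 ·f
i=41 'd': node 2→2 ·f
i=42 'b': node 2→3
i=43 'a': node 3→4  emit P0@[43:43],P1@[41:43]
i=44 'd': node 4→2 ·f
i=45 'b': node 2→3
i=46 'a': node 3→4  emit P0@[46:46],P1@[44:46]
i=47 'e': node 4→5 ·f
i=48 'c': node 5→6
i=49 'e': node 6→7
i=50 'c': node 7→8  emit P2@[47:50],P4@[48:50]
i=51 'e': node 8→7 ·f

Result: [[4,4],[8,0],[13,0],[21,4],[26,0],[26,1],[31,0],[32,3],[33,0],[34,0],[38,2],[38,4],[39,0],[43,0],[43,1],[46,0],[46,1],[50,2],[50,4]]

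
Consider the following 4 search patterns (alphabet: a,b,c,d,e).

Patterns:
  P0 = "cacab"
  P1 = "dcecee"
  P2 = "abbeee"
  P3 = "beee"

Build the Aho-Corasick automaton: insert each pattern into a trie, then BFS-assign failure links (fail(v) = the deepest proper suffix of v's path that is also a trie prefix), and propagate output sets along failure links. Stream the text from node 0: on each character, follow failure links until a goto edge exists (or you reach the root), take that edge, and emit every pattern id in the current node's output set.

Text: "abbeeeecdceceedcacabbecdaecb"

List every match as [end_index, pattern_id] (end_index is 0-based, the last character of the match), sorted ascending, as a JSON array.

Build automaton:
Trie (insert patterns):
  n0 'ε': a→12 b→18 c→1 d→6
  n1 'c': a→2
  n2 'ca': c→3
  n3 'cac': a→4
  n4 'caca': b→5
  n5 'cacab': ·  ←P0
  n6 'd': c→7
  n7 'dc': e→8
  n8 'dce': c→9
  n9 'dcec': e→10
  n10 'dcece': e→11
  n11 'dcecee': ·  ←P1
  n12 'a': b→13
  n13 'ab': b→14
  n14 'abb': e→15
  n15 'abbe': e→16
  n16 'abbee': e→17
  n17 'abbeee': ·  ←P2
  n18 'b': e→19
  n19 'be': e→20
  n20 'bee': e→21
  n21 'beee': ·  ←P3

BFS fail/out derivation:
  n1('c'): parent n0 fail=0; on 'c' 0 → fail=0;  out ∅∪∅=∅
  n6('d'): parent n0 fail=0; on 'd' 0 → fail=0;  out ∅∪∅=∅
  n12('a'): parent n0 fail=0; on 'a' 0 → fail=0;  out ∅∪∅=∅
  n18('b'): parent n0 fail=0; on 'b' 0 → fail=0;  out ∅∪∅=∅
  n2('ca'): parent n1 fail=0; on 'a' 0 → fail=12;  out ∅∪∅=∅
  n7('dc'): parent n6 fail=0; on 'c' 0 → fail=1;  out ∅∪∅=∅
  n13('ab'): parent n12 fail=0; on 'b' 0 → fail=18;  out ∅∪∅=∅
  n19('be'): parent n18 fail=0; on 'e' 0 → fail=0;  out ∅∪∅=∅
  n3('cac'): parent n2 fail=12; on 'c' 12→0 → fail=1;  out ∅∪∅=∅
  n8('dce'): parent n7 fail=1; on 'e' 1→0 → fail=0;  out ∅∪∅=∅
  n14('abb'): parent n13 fail=18; on 'b' 18→0 → fail=18;  out ∅∪∅=∅
  n20('bee'): parent n19 fail=0; on 'e' 0 → fail=0;  out ∅∪∅=∅
  n4('caca'): parent n3 fail=1; on 'a' 1 → fail=2;  out ∅∪∅=∅
  n9('dcec'): parent n8 fail=0; on 'c' 0 → fail=1;  out ∅∪∅=∅
  n15('abbe'): parent n14 fail=18; on 'e' 18 → fail=19;  out ∅∪∅=∅
  n21('beee'): parent n20 fail=0; on 'e' 0 → fail=0;  out {3}∪∅={3}
  n5('cacab'): parent n4 fail=2; on 'b' 2→12 → fail=13;  out {0}∪∅={0}
  n10('dcece'): parent n9 fail=1; on 'e' 1→0 → fail=0;  out ∅∪∅=∅
  n16('abbee'): parent n15 fail=19; on 'e' 19 → fail=20;  out ∅∪∅=∅
  n11('dcecee'): parent n10 fail=0; on 'e' 0 → fail=0;  out {1}∪∅={1}
  n17('abbeee'): parent n16 fail=20; on 'e' 20 → fail=21;  out {2}∪{3}={2,3}

Run:
[0] read 'a'  n0⇒n12
[1] read 'b'  n12⇒n13
[2] read 'b'  n13⇒n14
[3] read 'e'  n14⇒n15
[4] read 'e'  n15⇒n16
[5] read 'e'  n16⇒n17  ** P2@[0:5],P3@[2:5]
[6] read 'e'  n17⇒n0 (via fail)
[7] read 'c'  n0⇒n1
[8] read 'd'  n1⇒n6 (via fail)
[9] read 'c'  n6⇒n7
[10] read 'e'  n7⇒n8
[11] read 'c'  n8⇒n9
[12] read 'e'  n9⇒n10
[13] read 'e'  n10⇒n11  ** P1@[8:13]
[14] read 'd'  n11⇒n6 (via fail)
[15] read 'c'  n6⇒n7
[16] read 'a'  n7⇒n2 (via fail)
[17] read 'c'  n2⇒n3
[18] read 'a'  n3⇒n4
[19] read 'b'  n4⇒n5  ** P0@[15:19]
[20] read 'b'  n5⇒n14 (via fail)
[21] read 'e'  n14⇒n15
[22] read 'c'  n15⇒n1 (via fail)
[23] read 'd'  n1⇒n6 (via fail)
[24] read 'a'  n6⇒n12 (via fail)
[25] read 'e'  n12⇒n0 (via fail)
[26] read 'c'  n0⇒n1
[27] read 'b'  n1⇒n18 (via fail)

All matches (sorted): [[5,2],[5,3],[13,1],[19,0]]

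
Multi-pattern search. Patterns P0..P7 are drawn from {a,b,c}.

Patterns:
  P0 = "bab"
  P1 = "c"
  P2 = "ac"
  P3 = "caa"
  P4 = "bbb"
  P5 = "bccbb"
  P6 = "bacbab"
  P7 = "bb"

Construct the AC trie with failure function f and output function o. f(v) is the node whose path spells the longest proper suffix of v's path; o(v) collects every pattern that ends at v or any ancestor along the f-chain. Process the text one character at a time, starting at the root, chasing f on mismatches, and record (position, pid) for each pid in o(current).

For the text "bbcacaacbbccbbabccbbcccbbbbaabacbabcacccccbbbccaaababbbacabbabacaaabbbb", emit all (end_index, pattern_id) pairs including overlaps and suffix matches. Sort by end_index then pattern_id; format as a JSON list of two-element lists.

Construct AC machine:
Trie nodes:
  n0 'ε': a→5 b→1 c→4
  n1 'b': a→2 b→9 c→11
  n2 'ba': b→3 c→15
  n3 'bab': ·  ←P0
  n4 'c': a→7  ←P1
  n5 'a': c→6
  n6 'ac': ·  ←P2
  n7 'ca': a→8
  n8 'caa': ·  ←P3
  n9 'bb': b→10  ←P7
  n10 'bbb': ·  ←P4
  n11 'bc': c→12
  n12 'bcc': b→13
  n13 'bccb': b→14
  n14 'bccbb': ·  ←P5
  n15 'bac': b→16
  n16 'bacb': a→17
  n17 'bacba': b→18
  n18 'bacbab': ·  ←P6

BFS fail/out derivation:
  n1('b'): parent n0 fail=0; on 'b' 0 → fail=0;  out ∅∪∅=∅
  n4('c'): parent n0 fail=0; on 'c' 0 → fail=0;  out {1}∪∅={1}
  n5('a'): parent n0 fail=0; on 'a' 0 → fail=0;  out ∅∪∅=∅
  n2('ba'): parent n1 fail=0; on 'a' 0 → fail=5;  out ∅∪∅=∅
  n6('ac'): parent n5 fail=0; on 'c' 0 → fail=4;  out {2}∪{1}={1,2}
  n7('ca'): parent n4 fail=0; on 'a' 0 → fail=5;  out ∅∪∅=∅
  n9('bb'): parent n1 fail=0; on 'b' 0 → fail=1;  out {7}∪∅={7}
  n11('bc'): parent n1 fail=0; on 'c' 0 → fail=4;  out ∅∪{1}={1}
  n3('bab'): parent n2 fail=5; on 'b' 5→0 → fail=1;  out {0}∪∅={0}
  n8('caa'): parent n7 fail=5; on 'a' 5→0 → fail=5;  out {3}∪∅={3}
  n10('bbb'): parent n9 fail=1; on 'b' 1 → fail=9;  out {4}∪{7}={4,7}
  n12('bcc'): parent n11 fail=4; on 'c' 4→0 → fail=4;  out ∅∪{1}={1}
  n15('bac'): parent n2 fail=5; on 'c' 5 → fail=6;  out ∅∪{1,2}={1,2}
  n13('bccb'): parent n12 fail=4; on 'b' 4→0 → fail=1;  out ∅∪∅=∅
  n16('bacb'): parent n15 fail=6; on 'b' 6→4→0 → fail=1;  out ∅∪∅=∅
  n14('bccbb'): parent n13 fail=1; on 'b' 1 → fail=9;  out {5}∪{7}={5,7}
  n17('bacba'): parent n16 fail=1; on 'a' 1 → fail=2;  out ∅∪∅=∅
  n18('bacbab'): parent n17 fail=2; on 'b' 2 → fail=3;  out {6}∪{0}={0,6}

Run:
i=0 'b': node 0→1
i=1 'b': node 1→9  emit P7@[0:1]
i=2 'c': node 9→11 ·f  emit P1@[2:2]
i=3 'a': node 11→7 ·f
i=4 'c': node 7→6 ·f  emit P1@[4:4],P2@[3:4]
i=5 'a': node 6→7 ·f
i=6 'a': node 7→8  emit P3@[4:6]
i=7 'c': node 8→6 ·f  emit P1@[7:7],P2@[6:7]
i=8 'b': node 6→1 ·f
i=9 'b': node 1→9  emit P7@[8:9]
i=10 'c': node 9→11 ·f  emit P1@[10:10]
i=11 'c': node 11→12  emit P1@[11:11]
i=12 'b': node 12→13
i=13 'b': node 13→14  emit P5@[9:13],P7@[12:13]
i=14 'a': node 14→2 ·f
i=15 'b': node 2→3  emit P0@[13:15]
i=16 'c': node 3→11 ·f  emit P1@[16:16]
i=17 'c': node 11→12  emit P1@[17:17]
i=18 'b': node 12→13
i=19 'b': node 13→14  emit P5@[15:19],P7@[18:19]
i=20 'c': node 14→11 ·f  emit P1@[20:20]
i=21 'c': node 11→12  emit P1@[21:21]
i=22 'c': node 12→4 ·f  emit P1@[22:22]
i=23 'b': node 4→1 ·f
i=24 'b': node 1→9  emit P7@[23:24]
i=25 'b': node 9→10  emit P4@[23:25],P7@[24:25]
i=26 'b': node 10→10 ·f  emit P4@[24:26],P7@[25:26]
i=27 'a': node 10→2 ·f
i=28 'a': node 2→5 ·f
i=29 'b': node 5→1 ·f
i=30 'a': node 1→2
i=31 'c': node 2→15  emit P1@[31:31],P2@[30:31]
i=32 'b': node 15→16
i=33 'a': node 16→17
i=34 'b': node 17→18  emit P0@[32:34],P6@[29:34]
i=35 'c': node 18→11 ·f  emit P1@[35:35]
i=36 'a': node 11→7 ·f
i=37 'c': node 7→6 ·f  emit P1@[37:37],P2@[36:37]
i=38 'c': node 6→4 ·f  emit P1@[38:38]
i=39 'c': node 4→4 ·f  emit P1@[39:39]
i=40 'c': node 4→4 ·f  emit P1@[40:40]
i=41 'c': node 4→4 ·f  emit P1@[41:41]
i=42 'b': node 4→1 ·f
i=43 'b': node 1→9  emit P7@[42:43]
i=44 'b': node 9→10  emit P4@[42:44],P7@[43:44]
i=45 'c': node 10→11 ·f  emit P1@[45:45]
i=46 'c': node 11→12  emit P1@[46:46]
i=47 'a': node 12→7 ·f
i=48 'a': node 7→8  emit P3@[46:48]
i=49 'a': node 8→5 ·f
i=50 'b': node 5→1 ·f
i=51 'a': node 1→2
i=52 'b': node 2→3  emit P0@[50:52]
i=53 'b': node 3→9 ·f  emit P7@[52:53]
i=54 'b': node 9→10  emit P4@[52:54],P7@[53:54]
i=55 'a': node 10→2 ·f
i=56 'c': node 2→15  emit P1@[56:56],P2@[55:56]
i=57 'a': node 15→7 ·f
i=58 'b': node 7→1 ·f
i=59 'b': node 1→9  emit P7@[58:59]
i=60 'a': node 9→2 ·f
i=61 'b': node 2→3  emit P0@[59:61]
i=62 'a': node 3→2 ·f
i=63 'c': node 2→15  emit P1@[63:63],P2@[62:63]
i=64 'a': node 15→7 ·f
i=65 'a': node 7→8  emit P3@[63:65]
i=66 'a': node 8→5 ·f
i=67 'b': node 5→1 ·f
i=68 'b': node 1→9  emit P7@[67:68]
i=69 'b': node 9→10  emit P4@[67:69],P7@[68:69]
i=70 'b': node 10→10 ·f  emit P4@[68:70],P7@[69:70]

Matches: [[1,7],[2,1],[4,1],[4,2],[6,3],[7,1],[7,2],[9,7],[10,1],[11,1],[13,5],[13,7],[15,0],[16,1],[17,1],[19,5],[19,7],[20,1],[21,1],[22,1],[24,7],[25,4],[25,7],[26,4],[26,7],[31,1],[31,2],[34,0],[34,6],[35,1],[37,1],[37,2],[38,1],[39,1],[40,1],[41,1],[43,7],[44,4],[44,7],[45,1],[46,1],[48,3],[52,0],[53,7],[54,4],[54,7],[56,1],[56,2],[59,7],[61,0],[63,1],[63,2],[65,3],[68,7],[69,4],[69,7],[70,4],[70,7]]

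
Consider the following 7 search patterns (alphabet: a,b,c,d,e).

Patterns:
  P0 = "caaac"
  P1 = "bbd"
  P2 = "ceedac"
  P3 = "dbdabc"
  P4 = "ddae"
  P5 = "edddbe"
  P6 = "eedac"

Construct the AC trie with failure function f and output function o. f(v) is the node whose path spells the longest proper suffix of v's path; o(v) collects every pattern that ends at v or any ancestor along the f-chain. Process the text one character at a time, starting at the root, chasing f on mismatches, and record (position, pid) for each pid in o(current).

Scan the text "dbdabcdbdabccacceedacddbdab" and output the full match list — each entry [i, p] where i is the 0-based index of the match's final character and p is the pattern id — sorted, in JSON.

Construct AC machine:
Trie nodes:
  n0 'ε': b→6 c→1 d→14 e→23
  n1 'c': a→2 e→9
  n2 'ca': a→3
  n3 'caa': a→4
  n4 'caaa': c→5
  n5 'caaac': ·  ←P0
  n6 'b': b→7
  n7 'bb': d→8
  n8 'bbd': ·  ←P1
  n9 'ce': e→10
  n10 'cee': d→11
  n11 'ceed': a→12
  n12 'ceeda': c→13
  n13 'ceedac': ·  ←P2
  n14 'd': b→15 d→20
  n15 'db': d→16
  n16 'dbd': a→17
  n17 'dbda': b→18
  n18 'dbdab': c→19
  n19 'dbdabc': ·  ←P3
  n20 'dd': a→21
  n21 'dda': e→22
  n22 'ddae': ·  ←P4
  n23 'e': d→24 e→29
  n24 'ed': d→25
  n25 'edd': d→26
  n26 'eddd': b→27
  n27 'edddb': e→28
  n28 'edddbe': ·  ←P5
  n29 'ee': d→30
  n30 'eed': a→31
  n31 'eeda': c→32
  n32 'eedac': ·  ←P6

BFS fail/out derivation:
  fail(1) 'c': from fail(0)=0 chase 'c': 0 ⇒ 0;  out=∅∪out(0)=∅
  fail(6) 'b': from fail(0)=0 chase 'b': 0 ⇒ 0;  out=∅∪out(0)=∅
  fail(14) 'd': from fail(0)=0 chase 'd': 0 ⇒ 0;  out=∅∪out(0)=∅
  fail(23) 'e': from fail(0)=0 chase 'e': 0 ⇒ 0;  out=∅∪out(0)=∅
  fail(2) 'ca': from fail(1)=0 chase 'a': 0 ⇒ 0;  out=∅∪out(0)=∅
  fail(7) 'bb': from fail(6)=0 chase 'b': 0 ⇒ 6;  out=∅∪out(6)=∅
  fail(9) 'ce': from fail(1)=0 chase 'e': 0 ⇒ 23;  out=∅∪out(23)=∅
  fail(15) 'db': from fail(14)=0 chase 'b': 0 ⇒ 6;  out=∅∪out(6)=∅
  fail(20) 'dd': from fail(14)=0 chase 'd': 0 ⇒ 14;  out=∅∪out(14)=∅
  fail(24) 'ed': from fail(23)=0 chase 'd': 0 ⇒ 14;  out=∅∪out(14)=∅
  fail(29) 'ee': from fail(23)=0 chase 'e': 0 ⇒ 23;  out=∅∪out(23)=∅
  fail(3) 'caa': from fail(2)=0 chase 'a': 0 ⇒ 0;  out=∅∪out(0)=∅
  fail(8) 'bbd': from fail(7)=6 chase 'd': 6→0 ⇒ 14;  out={1}∪out(14)={1}
  fail(10) 'cee': from fail(9)=23 chase 'e': 23 ⇒ 29;  out=∅∪out(29)=∅
  fail(16) 'dbd': from fail(15)=6 chase 'd': 6→0 ⇒ 14;  out=∅∪out(14)=∅
  fail(21) 'dda': from fail(20)=14 chase 'a': 14→0 ⇒ 0;  out=∅∪out(0)=∅
  fail(25) 'edd': from fail(24)=14 chase 'd': 14 ⇒ 20;  out=∅∪out(20)=∅
  fail(30) 'eed': from fail(29)=23 chase 'd': 23 ⇒ 24;  out=∅∪out(24)=∅
  fail(4) 'caaa': from fail(3)=0 chase 'a': 0 ⇒ 0;  out=∅∪out(0)=∅
  fail(11) 'ceed': from fail(10)=29 chase 'd': 29 ⇒ 30;  out=∅∪out(30)=∅
  fail(17) 'dbda': from fail(16)=14 chase 'a': 14→0 ⇒ 0;  out=∅∪out(0)=∅
  fail(22) 'ddae': from fail(21)=0 chase 'e': 0 ⇒ 23;  out={4}∪out(23)={4}
  fail(26) 'eddd': from fail(25)=20 chase 'd': 20→14 ⇒ 20;  out=∅∪out(20)=∅
  fail(31) 'eeda': from fail(30)=24 chase 'a': 24→14→0 ⇒ 0;  out=∅∪out(0)=∅
  fail(5) 'caaac': from fail(4)=0 chase 'c': 0 ⇒ 1;  out={0}∪out(1)={0}
  fail(12) 'ceeda': from fail(11)=30 chase 'a': 30 ⇒ 31;  out=∅∪out(31)=∅
  fail(18) 'dbdab': from fail(17)=0 chase 'b': 0 ⇒ 6;  out=∅∪out(6)=∅
  fail(27) 'edddb': from fail(26)=20 chase 'b': 20→14 ⇒ 15;  out=∅∪out(15)=∅
  fail(32) 'eedac': from fail(31)=0 chase 'c': 0 ⇒ 1;  out={6}∪out(1)={6}
  fail(13) 'ceedac': from fail(12)=31 chase 'c': 31 ⇒ 32;  out={2}∪out(32)={2,6}
  fail(19) 'dbdabc': from fail(18)=6 chase 'c': 6→0 ⇒ 1;  out={3}∪out(1)={3}
  fail(28) 'edddbe': from fail(27)=15 chase 'e': 15→6→0 ⇒ 23;  out={5}∪out(23)={5}

Run:
[0] read 'd'  n0⇒n14
[1] read 'b'  n14⇒n15
[2] read 'd'  n15⇒n16
[3] read 'a'  n16⇒n17
[4] read 'b'  n17⇒n18
[5] read 'c'  n18⇒n19  emit P3@[0:5]
[6] read 'd'  n19⇒n14 (fail-walked)
[7] read 'b'  n14⇒n15
[8] read 'd'  n15⇒n16
[9] read 'a'  n16⇒n17
[10] read 'b'  n17⇒n18
[11] read 'c'  n18⇒n19  emit P3@[6:11]
[12] read 'c'  n19⇒n1 (fail-walked)
[13] read 'a'  n1⇒n2
[14] read 'c'  n2⇒n1 (fail-walked)
[15] read 'c'  n1⇒n1 (fail-walked)
[16] read 'e'  n1⇒n9
[17] read 'e'  n9⇒n10
[18] read 'd'  n10⇒n11
[19] read 'a'  n11⇒n12
[20] read 'c'  n12⇒n13  emit P2@[15:20],P6@[16:20]
[21] read 'd'  n13⇒n14 (fail-walked)
[22] read 'd'  n14⇒n20
[23] read 'b'  n20⇒n15 (fail-walked)
[24] read 'd'  n15⇒n16
[25] read 'a'  n16⇒n17
[26] read 'b'  n17⇒n18

Result: [[5,3],[11,3],[20,2],[20,6]]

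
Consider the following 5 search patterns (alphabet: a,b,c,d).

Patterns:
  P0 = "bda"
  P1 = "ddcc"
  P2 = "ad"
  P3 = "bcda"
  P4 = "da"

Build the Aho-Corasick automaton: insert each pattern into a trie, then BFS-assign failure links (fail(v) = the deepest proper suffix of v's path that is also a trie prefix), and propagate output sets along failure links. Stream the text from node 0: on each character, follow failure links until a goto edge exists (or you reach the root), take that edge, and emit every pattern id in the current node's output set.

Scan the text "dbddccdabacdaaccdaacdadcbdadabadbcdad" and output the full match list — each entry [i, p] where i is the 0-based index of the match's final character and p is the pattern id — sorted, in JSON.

Build:
Trie nodes:
  n0 'ε': a→8 b→1 d→4
  n1 'b': c→10 d→2
  n2 'bd': a→3
  n3 'bda': ·  [P0 ends]
  n4 'd': a→13 d→5
  n5 'dd': c→6
  n6 'ddc': c→7
  n7 'ddcc': ·  [P1 ends]
  n8 'a': d→9
  n9 'ad': ·  [P2 ends]
  n10 'bc': d→11
  n11 'bcd': a→12
  n12 'bcda': ·  [P3 ends]
  n13 'da': ·  [P4 ends]

BFS fail/out derivation:
  fail(1) 'b': from fail(0)=0 chase 'b': 0 ⇒ 0;  out=∅∪out(0)=∅
  fail(4) 'd': from fail(0)=0 chase 'd': 0 ⇒ 0;  out=∅∪out(0)=∅
  fail(8) 'a': from fail(0)=0 chase 'a': 0 ⇒ 0;  out=∅∪out(0)=∅
  fail(2) 'bd': from fail(1)=0 chase 'd': 0 ⇒ 4;  out=∅∪out(4)=∅
  fail(5) 'dd': from fail(4)=0 chase 'd': 0 ⇒ 4;  out=∅∪out(4)=∅
  fail(9) 'ad': from fail(8)=0 chase 'd': 0 ⇒ 4;  out={2}∪out(4)={2}
  fail(10) 'bc': from fail(1)=0 chase 'c': 0 ⇒ 0;  out=∅∪out(0)=∅
  fail(13) 'da': from fail(4)=0 chase 'a': 0 ⇒ 8;  out={4}∪out(8)={4}
  fail(3) 'bda': from fail(2)=4 chase 'a': 4 ⇒ 13;  out={0}∪out(13)={0,4}
  fail(6) 'ddc': from fail(5)=4 chase 'c': 4→0 ⇒ 0;  out=∅∪out(0)=∅
  fail(11) 'bcd': from fail(10)=0 chase 'd': 0 ⇒ 4;  out=∅∪out(4)=∅
  fail(7) 'ddcc': from fail(6)=0 chase 'c': 0 ⇒ 0;  out={1}∪out(0)={1}
  fail(12) 'bcda': from fail(11)=4 chase 'a': 4 ⇒ 13;  out={3}∪out(13)={3,4}

Run:
pos 0 'd': at 4
pos 1 'b': at 1 ·f
pos 2 'd': at 2
pos 3 'd': at 5 ·f
pos 4 'c': at 6
pos 5 'c': at 7  ** P1@[2:5]
pos 6 'd': at 4 ·f
pos 7 'a': at 13  ** P4@[6:7]
pos 8 'b': at 1 ·f
pos 9 'a': at 8 ·f
pos 10 'c': at 0 ·f
pos 11 'd': at 4
pos 12 'a': at 13  ** P4@[11:12]
pos 13 'a': at 8 ·f
pos 14 'c': at 0 ·f
pos 15 'c': at 0
pos 16 'd': at 4
pos 17 'a': at 13  ** P4@[16:17]
pos 18 'a': at 8 ·f
pos 19 'c': at 0 ·f
pos 20 'd': at 4
pos 21 'a': at 13  ** P4@[20:21]
pos 22 'd': at 9 ·f  ** P2@[21:22]
pos 23 'c': at 0 ·f
pos 24 'b': at 1
pos 25 'd': at 2
pos 26 'a': at 3  ** P0@[24:26],P4@[25:26]
pos 27 'd': at 9 ·f  ** P2@[26:27]
pos 28 'a': at 13 ·f  ** P4@[27:28]
pos 29 'b': at 1 ·f
pos 30 'a': at 8 ·f
pos 31 'd': at 9  ** P2@[30:31]
pos 32 'b': at 1 ·f
pos 33 'c': at 10
pos 34 'd': at 11
pos 35 'a': at 12  ** P3@[32:35],P4@[34:35]
pos 36 'd': at 9 ·f  ** P2@[35:36]

Matches: [[5,1],[7,4],[12,4],[17,4],[21,4],[22,2],[26,0],[26,4],[27,2],[28,4],[31,2],[35,3],[35,4],[36,2]]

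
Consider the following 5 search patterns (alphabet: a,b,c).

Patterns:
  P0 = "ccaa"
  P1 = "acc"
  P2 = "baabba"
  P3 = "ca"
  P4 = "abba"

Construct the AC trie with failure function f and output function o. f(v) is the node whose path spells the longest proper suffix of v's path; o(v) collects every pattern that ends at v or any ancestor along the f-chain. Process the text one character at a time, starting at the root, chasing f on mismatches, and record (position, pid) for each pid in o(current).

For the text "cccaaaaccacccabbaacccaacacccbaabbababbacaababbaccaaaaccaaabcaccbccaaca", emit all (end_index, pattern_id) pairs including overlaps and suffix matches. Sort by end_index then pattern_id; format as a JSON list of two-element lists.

Build:
Trie nodes:
  n0 'ε': a→5 b→8 c→1
  n1 'c': a→14 c→2
  n2 'cc': a→3
  n3 'cca': a→4
  n4 'ccaa': ·  [P0 ends]
  n5 'a': b→15 c→6
  n6 'ac': c→7
  n7 'acc': ·  [P1 ends]
  n8 'b': a→9
  n9 'ba': a→10
  n10 'baa': b→11
  n11 'baab': b→12
  n12 'baabb': a→13
  n13 'baabba': ·  [P2 ends]
  n14 'ca': ·  [P3 ends]
  n15 'ab': b→16
  n16 'abb': a→17
  n17 'abba': ·  [P4 ends]

BFS fail/out derivation:
  n1('c'): parent n0 fail=0; on 'c' 0 → fail=0;  out ∅∪∅=∅
  n5('a'): parent n0 fail=0; on 'a' 0 → fail=0;  out ∅∪∅=∅
  n8('b'): parent n0 fail=0; on 'b' 0 → fail=0;  out ∅∪∅=∅
  n2('cc'): parent n1 fail=0; on 'c' 0 → fail=1;  out ∅∪∅=∅
  n6('ac'): parent n5 fail=0; on 'c' 0 → fail=1;  out ∅∪∅=∅
  n9('ba'): parent n8 fail=0; on 'a' 0 → fail=5;  out ∅∪∅=∅
  n14('ca'): parent n1 fail=0; on 'a' 0 → fail=5;  out {3}∪∅={3}
  n15('ab'): parent n5 fail=0; on 'b' 0 → fail=8;  out ∅∪∅=∅
  n3('cca'): parent n2 fail=1; on 'a' 1 → fail=14;  out ∅∪{3}={3}
  n7('acc'): parent n6 fail=1; on 'c' 1 → fail=2;  out {1}∪∅={1}
  n10('baa'): parent n9 fail=5; on 'a' 5→0 → fail=5;  out ∅∪∅=∅
  n16('abb'): parent n15 fail=8; on 'b' 8→0 → fail=8;  out ∅∪∅=∅
  n4('ccaa'): parent n3 fail=14; on 'a' 14→5→0 → fail=5;  out {0}∪∅={0}
  n11('baab'): parent n10 fail=5; on 'b' 5 → fail=15;  out ∅∪∅=∅
  n17('abba'): parent n16 fail=8; on 'a' 8 → fail=9;  out {4}∪∅={4}
  n12('baabb'): parent n11 fail=15; on 'b' 15 → fail=16;  out ∅∪∅=∅
  n13('baabba'): parent n12 fail=16; on 'a' 16 → fail=17;  out {2}∪{4}={2,4}

Run:
pos 0 'c': at 1
pos 1 'c': at 2
pos 2 'c': at 2 ·f
pos 3 'a': at 3  emit P3@[2:3]
pos 4 'a': at 4  emit P0@[1:4]
pos 5 'a': at 5 ·f
pos 6 'a': at 5 ·f
pos 7 'c': at 6
pos 8 'c': at 7  emit P1@[6:8]
pos 9 'a': at 3 ·f  emit P3@[8:9]
pos 10 'c': at 6 ·f
pos 11 'c': at 7  emit P1@[9:11]
pos 12 'c': at 2 ·f
pos 13 'a': at 3  emit P3@[12:13]
pos 14 'b': at 15 ·f
pos 15 'b': at 16
pos 16 'a': at 17  emit P4@[13:16]
pos 17 'a': at 10 ·f
pos 18 'c': at 6 ·f
pos 19 'c': at 7  emit P1@[17:19]
pos 20 'c': at 2 ·f
pos 21 'a': at 3  emit P3@[20:21]
pos 22 'a': at 4  emit P0@[19:22]
pos 23 'c': at 6 ·f
pos 24 'a': at 14 ·f  emit P3@[23:24]
pos 25 'c': at 6 ·f
pos 26 'c': at 7  emit P1@[24:26]
pos 27 'c': at 2 ·f
pos 28 'b': at 8 ·f
pos 29 'a': at 9
pos 30 'a': at 10
pos 31 'b': at 11
pos 32 'b': at 12
pos 33 'a': at 13  emit P2@[28:33],P4@[30:33]
pos 34 'b': at 15 ·f
pos 35 'a': at 9 ·f
pos 36 'b': at 15 ·f
pos 37 'b': at 16
pos 38 'a': at 17  emit P4@[35:38]
pos 39 'c': at 6 ·f
pos 40 'a': at 14 ·f  emit P3@[39:40]
pos 41 'a': at 5 ·f
pos 42 'b': at 15
pos 43 'a': at 9 ·f
pos 44 'b': at 15 ·f
pos 45 'b': at 16
pos 46 'a': at 17  emit P4@[43:46]
pos 47 'c': at 6 ·f
pos 48 'c': at 7  emit P1@[46:48]
pos 49 'a': at 3 ·f  emit P3@[48:49]
pos 50 'a': at 4  emit P0@[47:50]
pos 51 'a': at 5 ·f
pos 52 'a': at 5 ·f
pos 53 'c': at 6
pos 54 'c': at 7  emit P1@[52:54]
pos 55 'a': at 3 ·f  emit P3@[54:55]
pos 56 'a': at 4  emit P0@[53:56]
pos 57 'a': at 5 ·f
pos 58 'b': at 15
pos 59 'c': at 1 ·f
pos 60 'a': at 14  emit P3@[59:60]
pos 61 'c': at 6 ·f
pos 62 'c': at 7  emit P1@[60:62]
pos 63 'b': at 8 ·f
pos 64 'c': at 1 ·f
pos 65 'c': at 2
pos 66 'a': at 3  emit P3@[65:66]
pos 67 'a': at 4  emit P0@[64:67]
pos 68 'c': at 6 ·f
pos 69 'a': at 14 ·f  emit P3@[68:69]

Matches: [[3,3],[4,0],[8,1],[9,3],[11,1],[13,3],[16,4],[19,1],[21,3],[22,0],[24,3],[26,1],[33,2],[33,4],[38,4],[40,3],[46,4],[48,1],[49,3],[50,0],[54,1],[55,3],[56,0],[60,3],[62,1],[66,3],[67,0],[69,3]]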